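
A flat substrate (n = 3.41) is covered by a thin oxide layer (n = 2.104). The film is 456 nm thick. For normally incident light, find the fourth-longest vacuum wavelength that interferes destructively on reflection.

548 nm

Top surface (1.0 → 2.104): reflection off a higher-index medium gives a half-wave phase shift.
At the lower boundary (n = 2.104 to n = 3.41) the reflected ray undergoes a half-wave phase shift.
The two reflections carry the same phase change, so no net offset.
So the condition for destructive reflection is 2 n t = (m + ½) λ.
λ = 2 n t / (m + ½). The fourth-longest wavelength is m = 3: λ = 2 × 2.104 × 456 / 3.50 = 548 nm.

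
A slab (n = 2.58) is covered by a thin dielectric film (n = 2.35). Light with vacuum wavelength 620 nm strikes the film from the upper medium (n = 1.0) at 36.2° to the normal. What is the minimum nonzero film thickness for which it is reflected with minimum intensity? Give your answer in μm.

Top surface (1.0 → 2.35): reflection off a higher-index medium gives a half-wave phase shift.
Ray reflecting at the bottom interface goes from n = 2.35 toward n = 2.58: a half-wave phase shift.
The two reflections carry the same phase change, so no net offset.
For minimum reflection here: 2 n t cos θ_r = (m + ½) λ.
Snell's law: 1.0 sin 36.2° = 2.35 sin θ_r → sin θ_r = 0.251, cos θ_r = 0.968.
Minimum at m = 0: t = λ / (4 n cos θ_r) = 620 / (4 × 2.35 × 0.968) = 68.1 nm.

0.0681 μm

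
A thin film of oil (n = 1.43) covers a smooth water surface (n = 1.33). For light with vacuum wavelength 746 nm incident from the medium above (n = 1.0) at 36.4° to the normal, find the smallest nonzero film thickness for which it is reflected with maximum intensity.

Ray reflecting at the top interface goes from n = 1.0 toward n = 1.43: a half-wave phase shift.
Bottom surface (1.43 → 1.33): reflection off a lower-index medium gives no phase shift.
Net: one phase inversion between the two reflected rays.
With one net inversion, constructive interference in reflection requires 2 n t cos θ_r = (m + ½) λ.
Snell's law: 1.0 sin 36.4° = 1.43 sin θ_r → sin θ_r = 0.415, cos θ_r = 0.910.
Minimum at m = 0: t = λ / (4 n cos θ_r) = 746 / (4 × 1.43 × 0.910) = 143 nm.

143 nm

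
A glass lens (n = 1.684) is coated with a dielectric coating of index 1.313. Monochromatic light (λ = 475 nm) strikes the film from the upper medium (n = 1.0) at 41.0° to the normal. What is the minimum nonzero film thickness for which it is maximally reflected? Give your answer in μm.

Top surface (1.0 → 1.313): reflection off a higher-index medium gives a half-wave phase shift.
Bottom surface (1.313 → 1.684): reflection off a higher-index medium gives a half-wave phase shift.
Zero or two π shifts → no net half-wave offset.
For maximum reflection here: 2 n t cos θ_r = m λ.
Snell's law: 1.0 sin 41.0° = 1.313 sin θ_r → sin θ_r = 0.500, cos θ_r = 0.866.
Minimum nonzero at m = 1: t = λ / (2 n cos θ_r) = 475 / (2 × 1.313 × 0.866) = 209 nm.

0.209 μm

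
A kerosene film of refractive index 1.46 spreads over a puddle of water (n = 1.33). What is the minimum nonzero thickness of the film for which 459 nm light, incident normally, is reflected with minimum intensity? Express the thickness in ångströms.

1572 Å

Top surface (1.0 → 1.46): reflection off a higher-index medium gives a half-wave phase shift.
At the lower boundary (n = 1.46 to n = 1.33) the reflected ray undergoes no phase shift.
The two reflections differ by half a wavelength.
With one net inversion, destructive interference in reflection requires 2 n t = m λ.
Minimum nonzero at m = 1: t = λ / (2 n) = 459 / (2 × 1.46) = 157 nm.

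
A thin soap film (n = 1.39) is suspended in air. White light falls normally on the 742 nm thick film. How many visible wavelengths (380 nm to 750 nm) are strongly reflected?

2

Ray reflecting at the top interface goes from n = 1.0 toward n = 1.39: a half-wave phase shift.
Ray reflecting at the bottom interface goes from n = 1.39 toward n = 1.0: no phase shift.
Exactly one π shift → a net half-wave offset.
So the condition for constructive reflection is 2 n t = (m + ½) λ.
λ = 2 n t / (m + ½) = 2063 / (m + ½) nm.
m=2: 825 nm (IR); m=3: 589 nm (visible); m=4: 458 nm (visible); m=5: 375 nm (UV).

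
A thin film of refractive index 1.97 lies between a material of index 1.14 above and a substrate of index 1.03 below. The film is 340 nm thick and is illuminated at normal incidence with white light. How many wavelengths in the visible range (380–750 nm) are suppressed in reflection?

2

Top surface (1.14 → 1.97): reflection off a higher-index medium gives a half-wave phase shift.
Ray reflecting at the bottom interface goes from n = 1.97 toward n = 1.03: no phase shift.
The two reflections differ by half a wavelength.
For minimum reflection here: 2 n t = m λ.
λ = 2 n t / m = 1340 / m nm.
m=1: 1340 nm (IR); m=2: 670 nm (visible); m=3: 447 nm (visible); m=4: 335 nm (UV).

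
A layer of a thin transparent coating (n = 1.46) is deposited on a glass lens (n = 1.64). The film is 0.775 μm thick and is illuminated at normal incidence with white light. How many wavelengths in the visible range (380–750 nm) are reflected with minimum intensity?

Top surface (1.0 → 1.46): reflection off a higher-index medium gives a half-wave phase shift.
At the lower boundary (n = 1.46 to n = 1.64) the reflected ray undergoes a half-wave phase shift.
Net: no relative phase inversion (both shifts match).
For dark reflection here: 2 n t = (m + ½) λ.
λ = 2 n t / (m + ½) = 2263 / (m + ½) nm.
m=2: 905 nm (IR); m=3: 647 nm (visible); m=4: 503 nm (visible); m=5: 411 nm (visible); m=6: 348 nm (UV).

3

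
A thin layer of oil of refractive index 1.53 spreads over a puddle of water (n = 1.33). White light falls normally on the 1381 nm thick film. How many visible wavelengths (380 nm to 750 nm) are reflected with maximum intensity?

5

Top surface (1.0 → 1.53): reflection off a higher-index medium gives a half-wave phase shift.
Ray reflecting at the bottom interface goes from n = 1.53 toward n = 1.33: no phase shift.
Exactly one π shift → a net half-wave offset.
So the condition for constructive reflection is 2 n t = (m + ½) λ.
λ = 2 n t / (m + ½) = 4226 / (m + ½) nm.
m=5: 768 nm (IR); m=6: 650 nm (visible); m=7: 563 nm (visible); m=8: 497 nm (visible); m=9: 445 nm (visible); m=10: 402 nm (visible); m=11: 367 nm (UV).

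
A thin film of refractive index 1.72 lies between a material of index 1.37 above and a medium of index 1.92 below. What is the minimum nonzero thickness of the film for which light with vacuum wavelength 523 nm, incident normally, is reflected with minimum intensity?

At the upper boundary (n = 1.37 to n = 1.72) the reflected ray undergoes a half-wave phase shift.
Bottom surface (1.72 → 1.92): reflection off a higher-index medium gives a half-wave phase shift.
The two reflections carry the same phase change, so no net offset.
For dark reflection here: 2 n t = (m + ½) λ.
Minimum at m = 0: t = λ / (4 n) = 523 / (4 × 1.72) = 76.0 nm.

76.0 nm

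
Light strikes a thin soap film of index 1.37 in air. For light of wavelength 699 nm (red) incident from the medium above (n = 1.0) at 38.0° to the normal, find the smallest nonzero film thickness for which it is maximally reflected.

Top surface (1.0 → 1.37): reflection off a higher-index medium gives a half-wave phase shift.
Ray reflecting at the bottom interface goes from n = 1.37 toward n = 1.0: no phase shift.
The two reflections differ by half a wavelength.
For maximum reflection here: 2 n t cos θ_r = (m + ½) λ.
Snell's law: 1.0 sin 38.0° = 1.37 sin θ_r → sin θ_r = 0.449, cos θ_r = 0.893.
Minimum at m = 0: t = λ / (4 n cos θ_r) = 699 / (4 × 1.37 × 0.893) = 143 nm.

143 nm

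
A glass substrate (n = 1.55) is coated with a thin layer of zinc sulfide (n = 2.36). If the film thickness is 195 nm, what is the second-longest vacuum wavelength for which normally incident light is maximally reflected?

614 nm

Top surface (1.0 → 2.36): reflection off a higher-index medium gives a half-wave phase shift.
Bottom surface (2.36 → 1.55): reflection off a lower-index medium gives no phase shift.
Net: one phase inversion between the two reflected rays.
With one net inversion, constructive interference in reflection requires 2 n t = (m + ½) λ.
λ = 2 n t / (m + ½). The second-longest wavelength is m = 1: λ = 2 × 2.36 × 195 / 1.50 = 614 nm.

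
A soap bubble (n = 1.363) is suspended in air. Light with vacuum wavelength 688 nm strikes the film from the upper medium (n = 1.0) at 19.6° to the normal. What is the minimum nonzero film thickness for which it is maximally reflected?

At the upper boundary (n = 1.0 to n = 1.363) the reflected ray undergoes a half-wave phase shift.
At the lower boundary (n = 1.363 to n = 1.0) the reflected ray undergoes no phase shift.
Exactly one π shift → a net half-wave offset.
So the condition for constructive reflection is 2 n t cos θ_r = (m + ½) λ.
Snell's law: 1.0 sin 19.6° = 1.363 sin θ_r → sin θ_r = 0.246, cos θ_r = 0.969.
Minimum at m = 0: t = λ / (4 n cos θ_r) = 688 / (4 × 1.363 × 0.969) = 130 nm.

130 nm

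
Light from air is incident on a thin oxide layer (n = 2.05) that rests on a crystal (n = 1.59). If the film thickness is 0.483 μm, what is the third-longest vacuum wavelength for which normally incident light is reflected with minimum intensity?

Ray reflecting at the top interface goes from n = 1.0 toward n = 2.05: a half-wave phase shift.
Ray reflecting at the bottom interface goes from n = 2.05 toward n = 1.59: no phase shift.
The two reflections differ by half a wavelength.
With one net inversion, destructive interference in reflection requires 2 n t = m λ.
λ = 2 n t / m. The third-longest wavelength is m = 3: λ = 2 × 2.05 × 483 / 3.00 = 660 nm.

660 nm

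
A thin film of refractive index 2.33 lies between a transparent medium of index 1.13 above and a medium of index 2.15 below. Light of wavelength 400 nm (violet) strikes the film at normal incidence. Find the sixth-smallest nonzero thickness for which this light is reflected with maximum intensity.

472 nm

At the upper boundary (n = 1.13 to n = 2.33) the reflected ray undergoes a half-wave phase shift.
Bottom surface (2.33 → 2.15): reflection off a lower-index medium gives no phase shift.
The two reflections differ by half a wavelength.
For bright reflection here: 2 n t = (m + ½) λ.
The sixth-smallest nonzero thickness corresponds to m = 5: t = (m + ½) λ / (2 n) = 5.50 × 400 / (2 × 2.33) = 472 nm.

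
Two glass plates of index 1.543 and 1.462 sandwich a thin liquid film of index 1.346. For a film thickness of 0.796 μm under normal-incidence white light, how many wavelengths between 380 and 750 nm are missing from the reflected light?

3

At the upper boundary (n = 1.543 to n = 1.346) the reflected ray undergoes no phase shift.
Ray reflecting at the bottom interface goes from n = 1.346 toward n = 1.462: a half-wave phase shift.
Exactly one π shift → a net half-wave offset.
So the condition for destructive reflection is 2 n t = m λ.
λ = 2 n t / m = 2143 / m nm.
m=2: 1071 nm (IR); m=3: 714 nm (visible); m=4: 536 nm (visible); m=5: 429 nm (visible); m=6: 357 nm (UV).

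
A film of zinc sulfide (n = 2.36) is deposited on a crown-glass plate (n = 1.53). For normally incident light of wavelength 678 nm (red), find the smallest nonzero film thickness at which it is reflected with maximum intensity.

Ray reflecting at the top interface goes from n = 1.0 toward n = 2.36: a half-wave phase shift.
At the lower boundary (n = 2.36 to n = 1.53) the reflected ray undergoes no phase shift.
Net: one phase inversion between the two reflected rays.
For strong reflection here: 2 n t = (m + ½) λ.
Minimum at m = 0: t = λ / (4 n) = 678 / (4 × 2.36) = 71.8 nm.

71.8 nm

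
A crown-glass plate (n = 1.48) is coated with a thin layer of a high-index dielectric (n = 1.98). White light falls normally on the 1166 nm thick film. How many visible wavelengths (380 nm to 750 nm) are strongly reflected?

6

Top surface (1.0 → 1.98): reflection off a higher-index medium gives a half-wave phase shift.
Bottom surface (1.98 → 1.48): reflection off a lower-index medium gives no phase shift.
Net: one phase inversion between the two reflected rays.
For bright reflection here: 2 n t = (m + ½) λ.
λ = 2 n t / (m + ½) = 4617 / (m + ½) nm.
m=5: 840 nm (IR); m=6: 710 nm (visible); m=7: 616 nm (visible); m=8: 543 nm (visible); m=9: 486 nm (visible); m=10: 440 nm (visible); m=11: 402 nm (visible); m=12: 369 nm (UV).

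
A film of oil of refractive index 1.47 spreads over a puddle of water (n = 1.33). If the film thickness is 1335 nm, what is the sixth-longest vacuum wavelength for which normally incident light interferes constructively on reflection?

714 nm

Top surface (1.0 → 1.47): reflection off a higher-index medium gives a half-wave phase shift.
At the lower boundary (n = 1.47 to n = 1.33) the reflected ray undergoes no phase shift.
Net: one phase inversion between the two reflected rays.
For bright reflection here: 2 n t = (m + ½) λ.
λ = 2 n t / (m + ½). The sixth-longest wavelength is m = 5: λ = 2 × 1.47 × 1335 / 5.50 = 714 nm.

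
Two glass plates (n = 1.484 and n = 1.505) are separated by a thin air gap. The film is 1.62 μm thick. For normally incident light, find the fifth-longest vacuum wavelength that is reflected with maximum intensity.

At the upper boundary (n = 1.484 to n = 1.0) the reflected ray undergoes no phase shift.
At the lower boundary (n = 1.0 to n = 1.505) the reflected ray undergoes a half-wave phase shift.
The two reflections differ by half a wavelength.
With one net inversion, constructive interference in reflection requires 2 n t = (m + ½) λ.
λ = 2 n t / (m + ½). The fifth-longest wavelength is m = 4: λ = 2 × 1.0 × 1620 / 4.50 = 720 nm.

720 nm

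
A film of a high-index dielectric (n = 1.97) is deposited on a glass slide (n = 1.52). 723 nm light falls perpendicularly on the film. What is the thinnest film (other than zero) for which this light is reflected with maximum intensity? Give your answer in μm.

Ray reflecting at the top interface goes from n = 1.0 toward n = 1.97: a half-wave phase shift.
Bottom surface (1.97 → 1.52): reflection off a lower-index medium gives no phase shift.
Exactly one π shift → a net half-wave offset.
For strong reflection here: 2 n t = (m + ½) λ.
Minimum at m = 0: t = λ / (4 n) = 723 / (4 × 1.97) = 91.8 nm.

0.0918 μm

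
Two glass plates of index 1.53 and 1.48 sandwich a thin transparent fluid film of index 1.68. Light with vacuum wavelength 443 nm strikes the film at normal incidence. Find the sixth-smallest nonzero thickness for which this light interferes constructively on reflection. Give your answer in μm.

0.725 μm

Top surface (1.53 → 1.68): reflection off a higher-index medium gives a half-wave phase shift.
Ray reflecting at the bottom interface goes from n = 1.68 toward n = 1.48: no phase shift.
Net: one phase inversion between the two reflected rays.
So the condition for constructive reflection is 2 n t = (m + ½) λ.
The sixth-smallest nonzero thickness corresponds to m = 5: t = (m + ½) λ / (2 n) = 5.50 × 443 / (2 × 1.68) = 725 nm.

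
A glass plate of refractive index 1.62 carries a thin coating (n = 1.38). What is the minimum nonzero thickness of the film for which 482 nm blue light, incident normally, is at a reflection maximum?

Top surface (1.0 → 1.38): reflection off a higher-index medium gives a half-wave phase shift.
Bottom surface (1.38 → 1.62): reflection off a higher-index medium gives a half-wave phase shift.
The two reflections carry the same phase change, so no net offset.
For bright reflection here: 2 n t = m λ.
Minimum nonzero at m = 1: t = λ / (2 n) = 482 / (2 × 1.38) = 175 nm.

175 nm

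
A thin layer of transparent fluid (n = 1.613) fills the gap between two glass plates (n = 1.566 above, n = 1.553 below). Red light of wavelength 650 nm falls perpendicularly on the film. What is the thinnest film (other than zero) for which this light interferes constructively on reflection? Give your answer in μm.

0.101 μm

Top surface (1.566 → 1.613): reflection off a higher-index medium gives a half-wave phase shift.
Bottom surface (1.613 → 1.553): reflection off a lower-index medium gives no phase shift.
The two reflections differ by half a wavelength.
So the condition for constructive reflection is 2 n t = (m + ½) λ.
Minimum at m = 0: t = λ / (4 n) = 650 / (4 × 1.613) = 101 nm.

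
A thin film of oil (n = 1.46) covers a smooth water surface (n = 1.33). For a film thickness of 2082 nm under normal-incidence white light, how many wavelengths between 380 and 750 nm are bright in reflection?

At the upper boundary (n = 1.0 to n = 1.46) the reflected ray undergoes a half-wave phase shift.
At the lower boundary (n = 1.46 to n = 1.33) the reflected ray undergoes no phase shift.
Net: one phase inversion between the two reflected rays.
So the condition for constructive reflection is 2 n t = (m + ½) λ.
λ = 2 n t / (m + ½) = 6079 / (m + ½) nm.
m=7: 811 nm (IR); m=8: 715 nm (visible); m=9: 640 nm (visible); m=10: 579 nm (visible); m=11: 529 nm (visible); m=12: 486 nm (visible); m=13: 450 nm (visible); m=14: 419 nm (visible); m=15: 392 nm (visible); m=16: 368 nm (UV).

8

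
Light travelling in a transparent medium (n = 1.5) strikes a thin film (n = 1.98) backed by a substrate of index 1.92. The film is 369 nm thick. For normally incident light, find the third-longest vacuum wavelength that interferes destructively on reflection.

487 nm

Top surface (1.5 → 1.98): reflection off a higher-index medium gives a half-wave phase shift.
Bottom surface (1.98 → 1.92): reflection off a lower-index medium gives no phase shift.
Exactly one π shift → a net half-wave offset.
For weak reflection here: 2 n t = m λ.
λ = 2 n t / m. The third-longest wavelength is m = 3: λ = 2 × 1.98 × 369 / 3.00 = 487 nm.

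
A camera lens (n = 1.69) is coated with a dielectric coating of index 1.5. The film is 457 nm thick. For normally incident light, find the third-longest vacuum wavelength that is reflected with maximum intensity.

Ray reflecting at the top interface goes from n = 1.0 toward n = 1.5: a half-wave phase shift.
Ray reflecting at the bottom interface goes from n = 1.5 toward n = 1.69: a half-wave phase shift.
The two reflections carry the same phase change, so no net offset.
So the condition for constructive reflection is 2 n t = m λ.
λ = 2 n t / m. The third-longest wavelength is m = 3: λ = 2 × 1.5 × 457 / 3.00 = 457 nm.

457 nm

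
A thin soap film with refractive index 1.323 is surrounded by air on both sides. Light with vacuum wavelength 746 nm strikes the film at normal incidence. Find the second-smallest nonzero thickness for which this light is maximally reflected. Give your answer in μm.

Ray reflecting at the top interface goes from n = 1.0 toward n = 1.323: a half-wave phase shift.
Ray reflecting at the bottom interface goes from n = 1.323 toward n = 1.0: no phase shift.
Exactly one π shift → a net half-wave offset.
With one net inversion, constructive interference in reflection requires 2 n t = (m + ½) λ.
The second-smallest nonzero thickness corresponds to m = 1: t = (m + ½) λ / (2 n) = 1.50 × 746 / (2 × 1.323) = 423 nm.

0.423 μm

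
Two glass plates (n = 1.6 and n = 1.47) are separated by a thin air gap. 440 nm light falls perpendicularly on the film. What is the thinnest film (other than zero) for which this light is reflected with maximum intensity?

At the upper boundary (n = 1.6 to n = 1.0) the reflected ray undergoes no phase shift.
Ray reflecting at the bottom interface goes from n = 1.0 toward n = 1.47: a half-wave phase shift.
Net: one phase inversion between the two reflected rays.
For bright reflection here: 2 n t = (m + ½) λ.
Minimum at m = 0: t = λ / (4 n) = 440 / (4 × 1.0) = 110 nm.

110 nm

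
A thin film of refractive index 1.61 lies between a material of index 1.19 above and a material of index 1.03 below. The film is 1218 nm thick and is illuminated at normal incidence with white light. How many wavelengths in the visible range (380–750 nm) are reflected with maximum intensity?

At the upper boundary (n = 1.19 to n = 1.61) the reflected ray undergoes a half-wave phase shift.
Ray reflecting at the bottom interface goes from n = 1.61 toward n = 1.03: no phase shift.
The two reflections differ by half a wavelength.
For maximum reflection here: 2 n t = (m + ½) λ.
λ = 2 n t / (m + ½) = 3922 / (m + ½) nm.
m=4: 872 nm (IR); m=5: 713 nm (visible); m=6: 603 nm (visible); m=7: 523 nm (visible); m=8: 461 nm (visible); m=9: 413 nm (visible); m=10: 374 nm (UV).

5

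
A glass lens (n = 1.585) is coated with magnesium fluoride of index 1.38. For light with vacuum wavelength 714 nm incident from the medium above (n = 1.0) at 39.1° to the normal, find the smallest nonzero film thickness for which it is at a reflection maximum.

At the upper boundary (n = 1.0 to n = 1.38) the reflected ray undergoes a half-wave phase shift.
Ray reflecting at the bottom interface goes from n = 1.38 toward n = 1.585: a half-wave phase shift.
Net: no relative phase inversion (both shifts match).
With no net inversion, constructive interference in reflection requires 2 n t cos θ_r = m λ.
Snell's law: 1.0 sin 39.1° = 1.38 sin θ_r → sin θ_r = 0.457, cos θ_r = 0.889.
Minimum nonzero at m = 1: t = λ / (2 n cos θ_r) = 714 / (2 × 1.38 × 0.889) = 291 nm.

291 nm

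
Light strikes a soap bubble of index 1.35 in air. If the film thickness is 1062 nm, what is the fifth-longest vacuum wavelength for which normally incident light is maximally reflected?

637 nm

Top surface (1.0 → 1.35): reflection off a higher-index medium gives a half-wave phase shift.
Bottom surface (1.35 → 1.0): reflection off a lower-index medium gives no phase shift.
The two reflections differ by half a wavelength.
With one net inversion, constructive interference in reflection requires 2 n t = (m + ½) λ.
λ = 2 n t / (m + ½). The fifth-longest wavelength is m = 4: λ = 2 × 1.35 × 1062 / 4.50 = 637 nm.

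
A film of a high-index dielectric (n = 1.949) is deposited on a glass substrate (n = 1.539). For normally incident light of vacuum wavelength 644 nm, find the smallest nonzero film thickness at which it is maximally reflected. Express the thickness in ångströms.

At the upper boundary (n = 1.0 to n = 1.949) the reflected ray undergoes a half-wave phase shift.
At the lower boundary (n = 1.949 to n = 1.539) the reflected ray undergoes no phase shift.
The two reflections differ by half a wavelength.
For strong reflection here: 2 n t = (m + ½) λ.
Minimum at m = 0: t = λ / (4 n) = 644 / (4 × 1.949) = 82.6 nm.

826 Å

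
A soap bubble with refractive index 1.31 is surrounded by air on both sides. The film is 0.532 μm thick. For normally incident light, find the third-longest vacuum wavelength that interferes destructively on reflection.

465 nm

Ray reflecting at the top interface goes from n = 1.0 toward n = 1.31: a half-wave phase shift.
Bottom surface (1.31 → 1.0): reflection off a lower-index medium gives no phase shift.
Net: one phase inversion between the two reflected rays.
So the condition for destructive reflection is 2 n t = m λ.
λ = 2 n t / m. The third-longest wavelength is m = 3: λ = 2 × 1.31 × 532 / 3.00 = 465 nm.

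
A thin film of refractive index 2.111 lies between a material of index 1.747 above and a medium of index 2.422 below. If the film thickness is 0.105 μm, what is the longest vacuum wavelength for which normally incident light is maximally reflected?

443 nm

At the upper boundary (n = 1.747 to n = 2.111) the reflected ray undergoes a half-wave phase shift.
Ray reflecting at the bottom interface goes from n = 2.111 toward n = 2.422: a half-wave phase shift.
Net: no relative phase inversion (both shifts match).
For maximum reflection here: 2 n t = m λ.
λ = 2 n t / m. The longest wavelength is m = 1: λ = 2 × 2.111 × 105 / 1.00 = 443 nm.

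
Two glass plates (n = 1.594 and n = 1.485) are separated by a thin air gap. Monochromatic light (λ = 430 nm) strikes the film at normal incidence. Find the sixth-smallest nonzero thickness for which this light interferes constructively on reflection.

1183 nm

At the upper boundary (n = 1.594 to n = 1.0) the reflected ray undergoes no phase shift.
Ray reflecting at the bottom interface goes from n = 1.0 toward n = 1.485: a half-wave phase shift.
Net: one phase inversion between the two reflected rays.
With one net inversion, constructive interference in reflection requires 2 n t = (m + ½) λ.
The sixth-smallest nonzero thickness corresponds to m = 5: t = (m + ½) λ / (2 n) = 5.50 × 430 / (2 × 1.0) = 1183 nm.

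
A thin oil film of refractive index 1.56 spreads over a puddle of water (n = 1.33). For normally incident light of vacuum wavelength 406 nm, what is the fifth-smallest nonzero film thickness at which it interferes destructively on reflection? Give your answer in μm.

0.651 μm

At the upper boundary (n = 1.0 to n = 1.56) the reflected ray undergoes a half-wave phase shift.
Ray reflecting at the bottom interface goes from n = 1.56 toward n = 1.33: no phase shift.
Net: one phase inversion between the two reflected rays.
For dark reflection here: 2 n t = m λ.
The fifth-smallest nonzero thickness corresponds to m = 5: t = m λ / (2 n) = 5.00 × 406 / (2 × 1.56) = 651 nm.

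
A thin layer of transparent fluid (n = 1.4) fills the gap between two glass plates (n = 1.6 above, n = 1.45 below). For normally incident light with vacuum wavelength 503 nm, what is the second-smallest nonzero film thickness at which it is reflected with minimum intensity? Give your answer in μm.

At the upper boundary (n = 1.6 to n = 1.4) the reflected ray undergoes no phase shift.
At the lower boundary (n = 1.4 to n = 1.45) the reflected ray undergoes a half-wave phase shift.
The two reflections differ by half a wavelength.
For weak reflection here: 2 n t = m λ.
The second-smallest nonzero thickness corresponds to m = 2: t = m λ / (2 n) = 2.00 × 503 / (2 × 1.4) = 359 nm.

0.359 μm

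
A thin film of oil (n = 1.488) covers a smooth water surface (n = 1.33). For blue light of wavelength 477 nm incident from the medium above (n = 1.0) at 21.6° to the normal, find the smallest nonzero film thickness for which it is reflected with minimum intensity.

Ray reflecting at the top interface goes from n = 1.0 toward n = 1.488: a half-wave phase shift.
Ray reflecting at the bottom interface goes from n = 1.488 toward n = 1.33: no phase shift.
Exactly one π shift → a net half-wave offset.
So the condition for destructive reflection is 2 n t cos θ_r = m λ.
Snell's law: 1.0 sin 21.6° = 1.488 sin θ_r → sin θ_r = 0.247, cos θ_r = 0.969.
Minimum nonzero at m = 1: t = λ / (2 n cos θ_r) = 477 / (2 × 1.488 × 0.969) = 165 nm.

165 nm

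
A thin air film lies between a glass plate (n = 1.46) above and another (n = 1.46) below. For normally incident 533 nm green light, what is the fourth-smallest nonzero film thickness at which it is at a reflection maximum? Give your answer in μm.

0.933 μm

Ray reflecting at the top interface goes from n = 1.46 toward n = 1.0: no phase shift.
Ray reflecting at the bottom interface goes from n = 1.0 toward n = 1.46: a half-wave phase shift.
Exactly one π shift → a net half-wave offset.
For bright reflection here: 2 n t = (m + ½) λ.
The fourth-smallest nonzero thickness corresponds to m = 3: t = (m + ½) λ / (2 n) = 3.50 × 533 / (2 × 1.0) = 933 nm.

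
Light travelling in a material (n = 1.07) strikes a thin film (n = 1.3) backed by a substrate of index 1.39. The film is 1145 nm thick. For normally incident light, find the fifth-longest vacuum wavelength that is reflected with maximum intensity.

595 nm

Ray reflecting at the top interface goes from n = 1.07 toward n = 1.3: a half-wave phase shift.
At the lower boundary (n = 1.3 to n = 1.39) the reflected ray undergoes a half-wave phase shift.
The two reflections carry the same phase change, so no net offset.
So the condition for constructive reflection is 2 n t = m λ.
λ = 2 n t / m. The fifth-longest wavelength is m = 5: λ = 2 × 1.3 × 1145 / 5.00 = 595 nm.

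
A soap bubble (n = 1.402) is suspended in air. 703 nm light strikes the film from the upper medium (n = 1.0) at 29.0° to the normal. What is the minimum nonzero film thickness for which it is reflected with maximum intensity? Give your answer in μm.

Top surface (1.0 → 1.402): reflection off a higher-index medium gives a half-wave phase shift.
Bottom surface (1.402 → 1.0): reflection off a lower-index medium gives no phase shift.
Net: one phase inversion between the two reflected rays.
So the condition for constructive reflection is 2 n t cos θ_r = (m + ½) λ.
Snell's law: 1.0 sin 29.0° = 1.402 sin θ_r → sin θ_r = 0.346, cos θ_r = 0.938.
Minimum at m = 0: t = λ / (4 n cos θ_r) = 703 / (4 × 1.402 × 0.938) = 134 nm.

0.134 μm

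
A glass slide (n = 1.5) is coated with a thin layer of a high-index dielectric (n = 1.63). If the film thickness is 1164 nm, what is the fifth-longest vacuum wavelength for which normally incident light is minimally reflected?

Top surface (1.0 → 1.63): reflection off a higher-index medium gives a half-wave phase shift.
Ray reflecting at the bottom interface goes from n = 1.63 toward n = 1.5: no phase shift.
Net: one phase inversion between the two reflected rays.
With one net inversion, destructive interference in reflection requires 2 n t = m λ.
λ = 2 n t / m. The fifth-longest wavelength is m = 5: λ = 2 × 1.63 × 1164 / 5.00 = 759 nm.

759 nm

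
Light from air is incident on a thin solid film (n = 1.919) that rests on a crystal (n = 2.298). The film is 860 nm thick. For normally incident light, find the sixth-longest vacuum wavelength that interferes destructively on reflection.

Top surface (1.0 → 1.919): reflection off a higher-index medium gives a half-wave phase shift.
Ray reflecting at the bottom interface goes from n = 1.919 toward n = 2.298: a half-wave phase shift.
Net: no relative phase inversion (both shifts match).
For weak reflection here: 2 n t = (m + ½) λ.
λ = 2 n t / (m + ½). The sixth-longest wavelength is m = 5: λ = 2 × 1.919 × 860 / 5.50 = 600 nm.

600 nm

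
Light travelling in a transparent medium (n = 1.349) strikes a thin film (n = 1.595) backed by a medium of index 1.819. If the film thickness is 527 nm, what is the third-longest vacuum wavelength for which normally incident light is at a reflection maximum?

Top surface (1.349 → 1.595): reflection off a higher-index medium gives a half-wave phase shift.
Ray reflecting at the bottom interface goes from n = 1.595 toward n = 1.819: a half-wave phase shift.
The two reflections carry the same phase change, so no net offset.
For maximum reflection here: 2 n t = m λ.
λ = 2 n t / m. The third-longest wavelength is m = 3: λ = 2 × 1.595 × 527 / 3.00 = 560 nm.

560 nm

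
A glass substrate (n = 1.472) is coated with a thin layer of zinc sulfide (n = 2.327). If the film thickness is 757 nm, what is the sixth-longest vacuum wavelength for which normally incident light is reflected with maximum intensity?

641 nm

Top surface (1.0 → 2.327): reflection off a higher-index medium gives a half-wave phase shift.
Bottom surface (2.327 → 1.472): reflection off a lower-index medium gives no phase shift.
Net: one phase inversion between the two reflected rays.
For strong reflection here: 2 n t = (m + ½) λ.
λ = 2 n t / (m + ½). The sixth-longest wavelength is m = 5: λ = 2 × 2.327 × 757 / 5.50 = 641 nm.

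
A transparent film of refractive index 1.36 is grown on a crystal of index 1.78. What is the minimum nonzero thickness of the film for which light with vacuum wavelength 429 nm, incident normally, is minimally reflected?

Top surface (1.0 → 1.36): reflection off a higher-index medium gives a half-wave phase shift.
Ray reflecting at the bottom interface goes from n = 1.36 toward n = 1.78: a half-wave phase shift.
Zero or two π shifts → no net half-wave offset.
For minimum reflection here: 2 n t = (m + ½) λ.
Minimum at m = 0: t = λ / (4 n) = 429 / (4 × 1.36) = 78.9 nm.

78.9 nm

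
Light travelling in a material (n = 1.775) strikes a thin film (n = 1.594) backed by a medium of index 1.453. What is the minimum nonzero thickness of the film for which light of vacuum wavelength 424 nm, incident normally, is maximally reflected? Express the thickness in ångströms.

1330 Å

Top surface (1.775 → 1.594): reflection off a lower-index medium gives no phase shift.
Bottom surface (1.594 → 1.453): reflection off a lower-index medium gives no phase shift.
Net: no relative phase inversion (both shifts match).
With no net inversion, constructive interference in reflection requires 2 n t = m λ.
Minimum nonzero at m = 1: t = λ / (2 n) = 424 / (2 × 1.594) = 133 nm.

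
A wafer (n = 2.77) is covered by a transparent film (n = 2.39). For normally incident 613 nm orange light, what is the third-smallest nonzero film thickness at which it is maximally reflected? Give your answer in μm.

0.385 μm

Top surface (1.0 → 2.39): reflection off a higher-index medium gives a half-wave phase shift.
Ray reflecting at the bottom interface goes from n = 2.39 toward n = 2.77: a half-wave phase shift.
The two reflections carry the same phase change, so no net offset.
For maximum reflection here: 2 n t = m λ.
The third-smallest nonzero thickness corresponds to m = 3: t = m λ / (2 n) = 3.00 × 613 / (2 × 2.39) = 385 nm.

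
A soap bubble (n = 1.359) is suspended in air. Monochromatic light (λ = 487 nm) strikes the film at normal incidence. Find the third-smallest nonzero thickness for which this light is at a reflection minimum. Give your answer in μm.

0.538 μm

Ray reflecting at the top interface goes from n = 1.0 toward n = 1.359: a half-wave phase shift.
Bottom surface (1.359 → 1.0): reflection off a lower-index medium gives no phase shift.
Exactly one π shift → a net half-wave offset.
So the condition for destructive reflection is 2 n t = m λ.
The third-smallest nonzero thickness corresponds to m = 3: t = m λ / (2 n) = 3.00 × 487 / (2 × 1.359) = 538 nm.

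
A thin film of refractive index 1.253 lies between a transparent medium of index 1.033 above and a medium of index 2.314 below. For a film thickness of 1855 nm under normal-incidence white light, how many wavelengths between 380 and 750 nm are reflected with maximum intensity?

Ray reflecting at the top interface goes from n = 1.033 toward n = 1.253: a half-wave phase shift.
At the lower boundary (n = 1.253 to n = 2.314) the reflected ray undergoes a half-wave phase shift.
Net: no relative phase inversion (both shifts match).
With no net inversion, constructive interference in reflection requires 2 n t = m λ.
λ = 2 n t / m = 4649 / m nm.
m=6: 775 nm (IR); m=7: 664 nm (visible); m=8: 581 nm (visible); m=9: 517 nm (visible); m=10: 465 nm (visible); m=11: 423 nm (visible); m=12: 387 nm (visible); m=13: 358 nm (UV).

6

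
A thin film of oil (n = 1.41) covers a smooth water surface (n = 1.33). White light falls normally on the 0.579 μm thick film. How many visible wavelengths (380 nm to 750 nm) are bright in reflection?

2

Ray reflecting at the top interface goes from n = 1.0 toward n = 1.41: a half-wave phase shift.
At the lower boundary (n = 1.41 to n = 1.33) the reflected ray undergoes no phase shift.
The two reflections differ by half a wavelength.
So the condition for constructive reflection is 2 n t = (m + ½) λ.
λ = 2 n t / (m + ½) = 1633 / (m + ½) nm.
m=1: 1089 nm (IR); m=2: 653 nm (visible); m=3: 467 nm (visible); m=4: 363 nm (UV).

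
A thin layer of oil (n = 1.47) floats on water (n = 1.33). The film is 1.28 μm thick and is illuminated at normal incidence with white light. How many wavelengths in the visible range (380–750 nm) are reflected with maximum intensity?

5

Ray reflecting at the top interface goes from n = 1.0 toward n = 1.47: a half-wave phase shift.
Ray reflecting at the bottom interface goes from n = 1.47 toward n = 1.33: no phase shift.
The two reflections differ by half a wavelength.
So the condition for constructive reflection is 2 n t = (m + ½) λ.
λ = 2 n t / (m + ½) = 3763 / (m + ½) nm.
m=4: 836 nm (IR); m=5: 684 nm (visible); m=6: 579 nm (visible); m=7: 502 nm (visible); m=8: 443 nm (visible); m=9: 396 nm (visible); m=10: 358 nm (UV).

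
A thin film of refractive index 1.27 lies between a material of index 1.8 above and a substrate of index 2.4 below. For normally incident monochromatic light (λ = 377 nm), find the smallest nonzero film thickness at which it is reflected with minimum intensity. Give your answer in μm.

0.148 μm

At the upper boundary (n = 1.8 to n = 1.27) the reflected ray undergoes no phase shift.
Bottom surface (1.27 → 2.4): reflection off a higher-index medium gives a half-wave phase shift.
Net: one phase inversion between the two reflected rays.
So the condition for destructive reflection is 2 n t = m λ.
Minimum nonzero at m = 1: t = λ / (2 n) = 377 / (2 × 1.27) = 148 nm.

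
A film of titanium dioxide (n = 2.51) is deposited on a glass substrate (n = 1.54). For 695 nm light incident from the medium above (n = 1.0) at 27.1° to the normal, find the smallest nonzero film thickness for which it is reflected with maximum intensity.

Ray reflecting at the top interface goes from n = 1.0 toward n = 2.51: a half-wave phase shift.
Bottom surface (2.51 → 1.54): reflection off a lower-index medium gives no phase shift.
The two reflections differ by half a wavelength.
With one net inversion, constructive interference in reflection requires 2 n t cos θ_r = (m + ½) λ.
Snell's law: 1.0 sin 27.1° = 2.51 sin θ_r → sin θ_r = 0.181, cos θ_r = 0.983.
Minimum at m = 0: t = λ / (4 n cos θ_r) = 695 / (4 × 2.51 × 0.983) = 70.4 nm.

70.4 nm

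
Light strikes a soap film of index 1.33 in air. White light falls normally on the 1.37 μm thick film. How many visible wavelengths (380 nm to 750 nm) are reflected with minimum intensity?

Top surface (1.0 → 1.33): reflection off a higher-index medium gives a half-wave phase shift.
Bottom surface (1.33 → 1.0): reflection off a lower-index medium gives no phase shift.
Net: one phase inversion between the two reflected rays.
For minimum reflection here: 2 n t = m λ.
λ = 2 n t / m = 3644 / m nm.
m=4: 911 nm (IR); m=5: 729 nm (visible); m=6: 607 nm (visible); m=7: 521 nm (visible); m=8: 456 nm (visible); m=9: 405 nm (visible); m=10: 364 nm (UV).

5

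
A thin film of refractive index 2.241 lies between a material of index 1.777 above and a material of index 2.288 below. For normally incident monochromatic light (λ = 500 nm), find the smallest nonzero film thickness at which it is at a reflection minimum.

At the upper boundary (n = 1.777 to n = 2.241) the reflected ray undergoes a half-wave phase shift.
At the lower boundary (n = 2.241 to n = 2.288) the reflected ray undergoes a half-wave phase shift.
Zero or two π shifts → no net half-wave offset.
For dark reflection here: 2 n t = (m + ½) λ.
Minimum at m = 0: t = λ / (4 n) = 500 / (4 × 2.241) = 55.8 nm.

55.8 nm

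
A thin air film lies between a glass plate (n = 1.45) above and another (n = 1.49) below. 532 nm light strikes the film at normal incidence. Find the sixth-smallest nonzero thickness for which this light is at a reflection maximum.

1463 nm

Ray reflecting at the top interface goes from n = 1.45 toward n = 1.0: no phase shift.
At the lower boundary (n = 1.0 to n = 1.49) the reflected ray undergoes a half-wave phase shift.
Exactly one π shift → a net half-wave offset.
For bright reflection here: 2 n t = (m + ½) λ.
The sixth-smallest nonzero thickness corresponds to m = 5: t = (m + ½) λ / (2 n) = 5.50 × 532 / (2 × 1.0) = 1463 nm.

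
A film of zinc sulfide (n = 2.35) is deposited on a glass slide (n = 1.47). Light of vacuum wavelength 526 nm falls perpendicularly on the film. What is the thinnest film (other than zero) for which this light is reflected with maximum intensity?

56.0 nm

At the upper boundary (n = 1.0 to n = 2.35) the reflected ray undergoes a half-wave phase shift.
Ray reflecting at the bottom interface goes from n = 2.35 toward n = 1.47: no phase shift.
The two reflections differ by half a wavelength.
With one net inversion, constructive interference in reflection requires 2 n t = (m + ½) λ.
Minimum at m = 0: t = λ / (4 n) = 526 / (4 × 2.35) = 56.0 nm.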